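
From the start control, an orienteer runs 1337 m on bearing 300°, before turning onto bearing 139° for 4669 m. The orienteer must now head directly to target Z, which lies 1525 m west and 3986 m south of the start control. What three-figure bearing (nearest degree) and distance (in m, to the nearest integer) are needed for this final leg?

Leg 1 (300°, 1337 m): east 1337 sin 300° = -1157.88, north 1337 cos 300° = 668.50
Leg 2 (139°, 4669 m): east 4669 sin 139° = 3063.14, north 4669 cos 139° = -3523.74
Current position: (1905.26, -2855.24). Target: (-1525, -3986). Remaining: Δeast = -3430.26, Δnorth = -1130.76.
Bearing = atan2(-3430.26, -1130.76) mod 360° = 251.76°; distance = √((-3430.26)² + (-1130.76)²) = 3611.832 m.

252°, 3612 m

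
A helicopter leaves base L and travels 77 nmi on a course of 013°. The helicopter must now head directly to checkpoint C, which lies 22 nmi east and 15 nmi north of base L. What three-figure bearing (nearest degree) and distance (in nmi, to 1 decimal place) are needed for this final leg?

Leg 1 (013°, 77 nmi): east 77 sin 13° = 17.32, north 77 cos 13° = 75.03
Current position: (17.32, 75.03). Target: (22, 15). Remaining: Δeast = 4.68, Δnorth = -60.03.
Bearing = atan2(4.68, -60.03) mod 360° = 175.54°; distance = √((4.68)² + (-60.03)²) = 60.209 nmi.

176°, 60.2 nmi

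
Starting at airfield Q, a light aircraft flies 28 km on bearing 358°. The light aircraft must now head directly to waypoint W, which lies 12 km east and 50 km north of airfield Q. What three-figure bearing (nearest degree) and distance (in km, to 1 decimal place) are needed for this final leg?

Leg 1 (358°, 28 km): east 28 sin 358° = -0.98, north 28 cos 358° = 27.98
Current position: (-0.98, 27.98). Target: (12, 50). Remaining: Δeast = 12.98, Δnorth = 22.02.
Bearing = atan2(12.98, 22.02) mod 360° = 30.52°; distance = √((12.98)² + (22.02)²) = 25.557 km.

031°, 25.6 km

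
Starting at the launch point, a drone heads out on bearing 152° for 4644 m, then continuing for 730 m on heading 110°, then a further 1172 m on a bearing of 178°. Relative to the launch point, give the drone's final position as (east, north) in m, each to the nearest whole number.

Leg 1 (152°, 4644 m): east 4644 sin 152° = 2180.23, north 4644 cos 152° = -4100.41
Leg 2 (110°, 730 m): east 730 sin 110° = 685.98, north 730 cos 110° = -249.67
Leg 3 (178°, 1172 m): east 1172 sin 178° = 40.90, north 1172 cos 178° = -1171.29
Summing: 2907.10 m east, -5521.37 m north → (2907, -5521).

(2907, -5521)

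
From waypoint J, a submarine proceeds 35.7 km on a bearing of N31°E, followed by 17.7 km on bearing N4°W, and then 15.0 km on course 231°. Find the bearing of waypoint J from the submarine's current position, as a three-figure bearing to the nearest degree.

188°

Leg 1 (N31°E, 35.7 km): east 35.7 sin 31° = 18.39, north 35.7 cos 31° = 30.60
Leg 2 (N4°W, 17.7 km): east 17.7 sin 356° = -1.23, north 17.7 cos 356° = 17.66
Leg 3 (231°, 15.0 km): east 15.0 sin 231° = -11.66, north 15.0 cos 231° = -9.44
Net displacement: 5.49 east, 38.82 north. Direction back to start is (-5.49, -38.82): bearing = atan2(-5.49, -38.82) mod 360° = 188.06° ≈ 188°.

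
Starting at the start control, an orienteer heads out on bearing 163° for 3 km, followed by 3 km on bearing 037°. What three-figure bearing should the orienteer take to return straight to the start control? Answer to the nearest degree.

Leg 1 (163°, 3 km): east 3 sin 163° = 0.88, north 3 cos 163° = -2.87
Leg 2 (037°, 3 km): east 3 sin 37° = 1.81, north 3 cos 37° = 2.40
Net displacement: 2.68 east, -0.47 north. Direction back to start is (-2.68, 0.47): bearing = atan2(-2.68, 0.47) mod 360° = 280.00° ≈ 280°.

280°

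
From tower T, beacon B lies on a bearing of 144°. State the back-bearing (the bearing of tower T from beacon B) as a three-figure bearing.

Back-bearing = 144° + 180° = 324°.

324°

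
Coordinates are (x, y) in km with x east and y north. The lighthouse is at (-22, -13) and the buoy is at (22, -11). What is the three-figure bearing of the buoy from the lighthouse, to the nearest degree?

087°

Δeast = 22 − -22 = 44.00; Δnorth = -11 − -13 = 2.00.
Bearing = atan2(Δeast, Δnorth) mod 360° = 87.40° ≈ 087°.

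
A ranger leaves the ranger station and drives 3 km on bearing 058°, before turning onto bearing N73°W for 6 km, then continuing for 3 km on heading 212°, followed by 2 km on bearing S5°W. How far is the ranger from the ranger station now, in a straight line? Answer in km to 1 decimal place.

Leg 1 (058°, 3 km): east 3 sin 58° = 2.54, north 3 cos 58° = 1.59
Leg 2 (N73°W, 6 km): east 6 sin 287° = -5.74, north 6 cos 287° = 1.75
Leg 3 (212°, 3 km): east 3 sin 212° = -1.59, north 3 cos 212° = -2.54
Leg 4 (S5°W, 2 km): east 2 sin 185° = -0.17, north 2 cos 185° = -1.99
Net: -4.96 east, -1.19 north. Distance = √((-4.96)² + (-1.19)²) = 5.099 km.

5.1 km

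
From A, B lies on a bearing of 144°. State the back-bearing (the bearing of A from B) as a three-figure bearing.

324°

Back-bearing = 144° + 180° = 324°.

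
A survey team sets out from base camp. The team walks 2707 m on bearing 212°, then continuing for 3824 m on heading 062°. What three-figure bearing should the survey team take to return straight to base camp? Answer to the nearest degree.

Leg 1 (212°, 2707 m): east 2707 sin 212° = -1434.49, north 2707 cos 212° = -2295.67
Leg 2 (062°, 3824 m): east 3824 sin 62° = 3376.39, north 3824 cos 62° = 1795.26
Net displacement: 1941.90 east, -500.41 north. Direction back to start is (-1941.90, 500.41): bearing = atan2(-1941.90, 500.41) mod 360° = 284.45° ≈ 284°.

284°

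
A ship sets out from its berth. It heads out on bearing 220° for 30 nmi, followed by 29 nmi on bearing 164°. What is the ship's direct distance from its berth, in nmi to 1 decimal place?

Leg 1 (220°, 30 nmi): east 30 sin 220° = -19.28, north 30 cos 220° = -22.98
Leg 2 (164°, 29 nmi): east 29 sin 164° = 7.99, north 29 cos 164° = -27.88
Net: -11.29 east, -50.86 north. Distance = √((-11.29)² + (-50.86)²) = 52.096 nmi.

52.1 nmi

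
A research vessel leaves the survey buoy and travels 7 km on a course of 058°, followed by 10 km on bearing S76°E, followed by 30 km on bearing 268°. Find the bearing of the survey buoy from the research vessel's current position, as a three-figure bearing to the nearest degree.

Leg 1 (058°, 7 km): east 7 sin 58° = 5.94, north 7 cos 58° = 3.71
Leg 2 (S76°E, 10 km): east 10 sin 104° = 9.70, north 10 cos 104° = -2.42
Leg 3 (268°, 30 km): east 30 sin 268° = -29.98, north 30 cos 268° = -1.05
Net displacement: -14.34 east, 0.24 north. Direction back to start is (14.34, -0.24): bearing = atan2(14.34, -0.24) mod 360° = 90.97° ≈ 091°.

091°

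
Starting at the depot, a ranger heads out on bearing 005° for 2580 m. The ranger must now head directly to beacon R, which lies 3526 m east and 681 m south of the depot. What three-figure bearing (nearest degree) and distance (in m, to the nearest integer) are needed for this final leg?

Leg 1 (005°, 2580 m): east 2580 sin 5° = 224.86, north 2580 cos 5° = 2570.18
Current position: (224.86, 2570.18). Target: (3526, -681). Remaining: Δeast = 3301.14, Δnorth = -3251.18.
Bearing = atan2(3301.14, -3251.18) mod 360° = 134.56°; distance = √((3301.14)² + (-3251.18)²) = 4633.325 m.

135°, 4633 m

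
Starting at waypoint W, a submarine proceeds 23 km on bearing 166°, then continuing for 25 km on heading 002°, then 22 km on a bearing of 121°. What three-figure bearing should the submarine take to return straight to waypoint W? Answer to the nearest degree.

289°

Leg 1 (166°, 23 km): east 23 sin 166° = 5.56, north 23 cos 166° = -22.32
Leg 2 (002°, 25 km): east 25 sin 2° = 0.87, north 25 cos 2° = 24.98
Leg 3 (121°, 22 km): east 22 sin 121° = 18.86, north 22 cos 121° = -11.33
Net displacement: 25.29 east, -8.66 north. Direction back to start is (-25.29, 8.66): bearing = atan2(-25.29, 8.66) mod 360° = 288.91° ≈ 289°.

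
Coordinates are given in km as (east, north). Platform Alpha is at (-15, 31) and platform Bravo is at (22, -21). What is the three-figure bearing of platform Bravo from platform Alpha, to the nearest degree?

145°

Δeast = 22 − -15 = 37.00; Δnorth = -21 − 31 = -52.00.
Bearing = atan2(Δeast, Δnorth) mod 360° = 144.57° ≈ 145°.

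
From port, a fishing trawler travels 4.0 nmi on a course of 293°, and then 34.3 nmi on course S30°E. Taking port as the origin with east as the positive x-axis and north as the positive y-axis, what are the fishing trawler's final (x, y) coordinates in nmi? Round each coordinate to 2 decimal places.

Leg 1 (293°, 4.0 nmi): east 4.0 sin 293° = -3.68, north 4.0 cos 293° = 1.56
Leg 2 (S30°E, 34.3 nmi): east 34.3 sin 150° = 17.15, north 34.3 cos 150° = -29.70
Summing: 13.47 nmi east, -28.14 nmi north → (13.47, -28.14).

(13.47, -28.14)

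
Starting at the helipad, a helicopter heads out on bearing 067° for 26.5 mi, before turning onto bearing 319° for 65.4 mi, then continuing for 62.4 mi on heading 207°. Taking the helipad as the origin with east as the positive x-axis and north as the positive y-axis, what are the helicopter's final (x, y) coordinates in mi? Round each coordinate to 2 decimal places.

(-46.84, 4.11)

Leg 1 (067°, 26.5 mi): east 26.5 sin 67° = 24.39, north 26.5 cos 67° = 10.35
Leg 2 (319°, 65.4 mi): east 65.4 sin 319° = -42.91, north 65.4 cos 319° = 49.36
Leg 3 (207°, 62.4 mi): east 62.4 sin 207° = -28.33, north 62.4 cos 207° = -55.60
Summing: -46.84 mi east, 4.11 mi north → (-46.84, 4.11).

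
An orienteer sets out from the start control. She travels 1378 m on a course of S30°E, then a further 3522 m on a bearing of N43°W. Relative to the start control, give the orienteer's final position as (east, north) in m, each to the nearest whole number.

Leg 1 (S30°E, 1378 m): east 1378 sin 150° = 689.00, north 1378 cos 150° = -1193.38
Leg 2 (N43°W, 3522 m): east 3522 sin 317° = -2402.00, north 3522 cos 317° = 2575.83
Summing: -1713.00 m east, 1382.44 m north → (-1713, 1382).

(-1713, 1382)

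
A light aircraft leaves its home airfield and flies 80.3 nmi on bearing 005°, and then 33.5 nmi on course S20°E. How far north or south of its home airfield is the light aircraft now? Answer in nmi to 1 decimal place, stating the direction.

Leg 1 (005°, 80.3 nmi): east 80.3 sin 5° = 7.00, north 80.3 cos 5° = 79.99
Leg 2 (S20°E, 33.5 nmi): east 33.5 sin 160° = 11.46, north 33.5 cos 160° = -31.48
Net north component: 48.51 nmi.

48.5 nmi north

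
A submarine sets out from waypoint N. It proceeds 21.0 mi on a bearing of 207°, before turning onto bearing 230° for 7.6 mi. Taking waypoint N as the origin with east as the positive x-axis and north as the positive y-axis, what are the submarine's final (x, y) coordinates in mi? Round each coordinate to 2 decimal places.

(-15.36, -23.60)

Leg 1 (207°, 21.0 mi): east 21.0 sin 207° = -9.53, north 21.0 cos 207° = -18.71
Leg 2 (230°, 7.6 mi): east 7.6 sin 230° = -5.82, north 7.6 cos 230° = -4.89
Summing: -15.36 mi east, -23.60 mi north → (-15.36, -23.60).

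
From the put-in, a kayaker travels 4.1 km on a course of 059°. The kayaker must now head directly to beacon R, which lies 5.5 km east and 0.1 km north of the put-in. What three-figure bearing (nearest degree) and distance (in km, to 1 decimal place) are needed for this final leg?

Leg 1 (059°, 4.1 km): east 4.1 sin 59° = 3.51, north 4.1 cos 59° = 2.11
Current position: (3.51, 2.11). Target: (5.5, 0.1). Remaining: Δeast = 1.99, Δnorth = -2.01.
Bearing = atan2(1.99, -2.01) mod 360° = 135.37°; distance = √((1.99)² + (-2.01)²) = 2.827 km.

135°, 2.8 km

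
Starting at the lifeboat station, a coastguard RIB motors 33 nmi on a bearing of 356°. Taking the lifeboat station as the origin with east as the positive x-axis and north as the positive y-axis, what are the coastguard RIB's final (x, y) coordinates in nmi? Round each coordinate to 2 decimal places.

(-2.30, 32.92)

Leg 1 (356°, 33 nmi): east 33 sin 356° = -2.30, north 33 cos 356° = 32.92
Summing: -2.30 nmi east, 32.92 nmi north → (-2.30, 32.92).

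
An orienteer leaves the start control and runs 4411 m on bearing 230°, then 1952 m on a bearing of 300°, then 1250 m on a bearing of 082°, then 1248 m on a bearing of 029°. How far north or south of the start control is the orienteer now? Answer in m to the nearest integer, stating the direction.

594 m south

Leg 1 (230°, 4411 m): east 4411 sin 230° = -3379.02, north 4411 cos 230° = -2835.34
Leg 2 (300°, 1952 m): east 1952 sin 300° = -1690.48, north 1952 cos 300° = 976.00
Leg 3 (082°, 1250 m): east 1250 sin 82° = 1237.84, north 1250 cos 82° = 173.97
Leg 4 (029°, 1248 m): east 1248 sin 29° = 605.04, north 1248 cos 29° = 1091.53
Net north component: -593.84 m.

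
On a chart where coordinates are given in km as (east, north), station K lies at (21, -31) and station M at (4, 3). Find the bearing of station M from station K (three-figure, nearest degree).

Δeast = 4 − 21 = -17.00; Δnorth = 3 − -31 = 34.00.
Bearing = atan2(Δeast, Δnorth) mod 360° = 333.43° ≈ 333°.

333°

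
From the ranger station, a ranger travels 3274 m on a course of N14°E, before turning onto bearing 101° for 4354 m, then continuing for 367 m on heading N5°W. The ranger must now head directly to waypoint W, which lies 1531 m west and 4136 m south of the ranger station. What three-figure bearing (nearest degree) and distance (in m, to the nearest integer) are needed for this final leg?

224°, 9486 m

Leg 1 (N14°E, 3274 m): east 3274 sin 14° = 792.05, north 3274 cos 14° = 3176.75
Leg 2 (101°, 4354 m): east 4354 sin 101° = 4274.00, north 4354 cos 101° = -830.78
Leg 3 (N5°W, 367 m): east 367 sin 355° = -31.99, north 367 cos 355° = 365.60
Current position: (5034.07, 2711.57). Target: (-1531, -4136). Remaining: Δeast = -6565.07, Δnorth = -6847.57.
Bearing = atan2(-6565.07, -6847.57) mod 360° = 223.79°; distance = √((-6565.07)² + (-6847.57)²) = 9486.272 m.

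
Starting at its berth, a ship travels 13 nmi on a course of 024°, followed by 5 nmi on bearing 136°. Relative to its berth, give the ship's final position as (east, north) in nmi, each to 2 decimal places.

(8.76, 8.28)

Leg 1 (024°, 13 nmi): east 13 sin 24° = 5.29, north 13 cos 24° = 11.88
Leg 2 (136°, 5 nmi): east 5 sin 136° = 3.47, north 5 cos 136° = -3.60
Summing: 8.76 nmi east, 8.28 nmi north → (8.76, 8.28).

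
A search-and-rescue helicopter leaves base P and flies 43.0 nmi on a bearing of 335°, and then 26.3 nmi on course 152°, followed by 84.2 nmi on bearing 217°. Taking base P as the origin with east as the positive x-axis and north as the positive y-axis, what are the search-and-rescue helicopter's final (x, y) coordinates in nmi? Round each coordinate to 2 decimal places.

(-56.50, -51.50)

Leg 1 (335°, 43.0 nmi): east 43.0 sin 335° = -18.17, north 43.0 cos 335° = 38.97
Leg 2 (152°, 26.3 nmi): east 26.3 sin 152° = 12.35, north 26.3 cos 152° = -23.22
Leg 3 (217°, 84.2 nmi): east 84.2 sin 217° = -50.67, north 84.2 cos 217° = -67.25
Summing: -56.50 nmi east, -51.50 nmi north → (-56.50, -51.50).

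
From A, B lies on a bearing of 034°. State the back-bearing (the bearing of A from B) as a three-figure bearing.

214°

Back-bearing = 034° + 180° = 214°.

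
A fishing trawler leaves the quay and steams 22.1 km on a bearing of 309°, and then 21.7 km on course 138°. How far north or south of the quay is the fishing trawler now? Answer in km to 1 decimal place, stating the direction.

2.2 km south

Leg 1 (309°, 22.1 km): east 22.1 sin 309° = -17.17, north 22.1 cos 309° = 13.91
Leg 2 (138°, 21.7 km): east 21.7 sin 138° = 14.52, north 21.7 cos 138° = -16.13
Net north component: -2.22 km.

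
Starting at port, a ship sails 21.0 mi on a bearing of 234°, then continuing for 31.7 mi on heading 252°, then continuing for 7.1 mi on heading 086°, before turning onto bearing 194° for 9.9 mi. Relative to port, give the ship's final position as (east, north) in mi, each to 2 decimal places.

Leg 1 (234°, 21.0 mi): east 21.0 sin 234° = -16.99, north 21.0 cos 234° = -12.34
Leg 2 (252°, 31.7 mi): east 31.7 sin 252° = -30.15, north 31.7 cos 252° = -9.80
Leg 3 (086°, 7.1 mi): east 7.1 sin 86° = 7.08, north 7.1 cos 86° = 0.50
Leg 4 (194°, 9.9 mi): east 9.9 sin 194° = -2.40, north 9.9 cos 194° = -9.61
Summing: -42.45 mi east, -31.25 mi north → (-42.45, -31.25).

(-42.45, -31.25)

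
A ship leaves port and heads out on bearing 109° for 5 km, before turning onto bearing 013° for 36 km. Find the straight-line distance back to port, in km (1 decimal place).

35.8 km

Leg 1 (109°, 5 km): east 5 sin 109° = 4.73, north 5 cos 109° = -1.63
Leg 2 (013°, 36 km): east 36 sin 13° = 8.10, north 36 cos 13° = 35.08
Net: 12.83 east, 33.45 north. Distance = √((12.83)² + (33.45)²) = 35.824 km.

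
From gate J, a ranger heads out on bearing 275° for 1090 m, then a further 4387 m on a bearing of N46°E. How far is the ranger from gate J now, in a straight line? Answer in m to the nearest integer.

3763 m

Leg 1 (275°, 1090 m): east 1090 sin 275° = -1085.85, north 1090 cos 275° = 95.00
Leg 2 (N46°E, 4387 m): east 4387 sin 46° = 3155.74, north 4387 cos 46° = 3047.47
Net: 2069.89 east, 3142.47 north. Distance = √((2069.89)² + (3142.47)²) = 3762.917 m.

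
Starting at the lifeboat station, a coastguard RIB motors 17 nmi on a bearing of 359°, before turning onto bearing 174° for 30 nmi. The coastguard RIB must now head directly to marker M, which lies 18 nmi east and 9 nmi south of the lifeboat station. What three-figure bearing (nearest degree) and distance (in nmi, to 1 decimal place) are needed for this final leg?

076°, 15.6 nmi

Leg 1 (359°, 17 nmi): east 17 sin 359° = -0.30, north 17 cos 359° = 17.00
Leg 2 (174°, 30 nmi): east 30 sin 174° = 3.14, north 30 cos 174° = -29.84
Current position: (2.84, -12.84). Target: (18, -9). Remaining: Δeast = 15.16, Δnorth = 3.84.
Bearing = atan2(15.16, 3.84) mod 360° = 75.79°; distance = √((15.16)² + (3.84)²) = 15.639 nmi.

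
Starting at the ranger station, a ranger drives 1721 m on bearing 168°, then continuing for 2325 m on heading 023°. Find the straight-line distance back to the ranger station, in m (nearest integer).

1346 m

Leg 1 (168°, 1721 m): east 1721 sin 168° = 357.82, north 1721 cos 168° = -1683.39
Leg 2 (023°, 2325 m): east 2325 sin 23° = 908.45, north 2325 cos 23° = 2140.17
Net: 1266.27 east, 456.78 north. Distance = √((1266.27)² + (456.78)²) = 1346.135 m.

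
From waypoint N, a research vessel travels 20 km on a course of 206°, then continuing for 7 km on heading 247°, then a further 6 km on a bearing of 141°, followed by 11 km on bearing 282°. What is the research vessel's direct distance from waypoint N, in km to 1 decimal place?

32.0 km

Leg 1 (206°, 20 km): east 20 sin 206° = -8.77, north 20 cos 206° = -17.98
Leg 2 (247°, 7 km): east 7 sin 247° = -6.44, north 7 cos 247° = -2.74
Leg 3 (141°, 6 km): east 6 sin 141° = 3.78, north 6 cos 141° = -4.66
Leg 4 (282°, 11 km): east 11 sin 282° = -10.76, north 11 cos 282° = 2.29
Net: -22.19 east, -23.09 north. Distance = √((-22.19)² + (-23.09)²) = 32.025 km.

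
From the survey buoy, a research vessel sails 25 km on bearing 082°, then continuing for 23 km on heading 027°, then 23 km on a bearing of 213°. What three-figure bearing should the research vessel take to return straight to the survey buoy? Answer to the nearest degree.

Leg 1 (082°, 25 km): east 25 sin 82° = 24.76, north 25 cos 82° = 3.48
Leg 2 (027°, 23 km): east 23 sin 27° = 10.44, north 23 cos 27° = 20.49
Leg 3 (213°, 23 km): east 23 sin 213° = -12.53, north 23 cos 213° = -19.29
Net displacement: 22.67 east, 4.68 north. Direction back to start is (-22.67, -4.68): bearing = atan2(-22.67, -4.68) mod 360° = 258.33° ≈ 258°.

258°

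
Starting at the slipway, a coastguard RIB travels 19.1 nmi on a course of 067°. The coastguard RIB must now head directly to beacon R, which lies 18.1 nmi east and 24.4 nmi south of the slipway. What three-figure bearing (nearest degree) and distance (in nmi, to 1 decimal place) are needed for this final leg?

Leg 1 (067°, 19.1 nmi): east 19.1 sin 67° = 17.58, north 19.1 cos 67° = 7.46
Current position: (17.58, 7.46). Target: (18.1, -24.4). Remaining: Δeast = 0.52, Δnorth = -31.86.
Bearing = atan2(0.52, -31.86) mod 360° = 179.07°; distance = √((0.52)² + (-31.86)²) = 31.867 nmi.

179°, 31.9 nmi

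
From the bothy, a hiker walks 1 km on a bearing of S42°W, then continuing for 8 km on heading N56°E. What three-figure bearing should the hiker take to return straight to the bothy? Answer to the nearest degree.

Leg 1 (S42°W, 1 km): east 1 sin 222° = -0.67, north 1 cos 222° = -0.74
Leg 2 (N56°E, 8 km): east 8 sin 56° = 6.63, north 8 cos 56° = 4.47
Net displacement: 5.96 east, 3.73 north. Direction back to start is (-5.96, -3.73): bearing = atan2(-5.96, -3.73) mod 360° = 237.97° ≈ 238°.

238°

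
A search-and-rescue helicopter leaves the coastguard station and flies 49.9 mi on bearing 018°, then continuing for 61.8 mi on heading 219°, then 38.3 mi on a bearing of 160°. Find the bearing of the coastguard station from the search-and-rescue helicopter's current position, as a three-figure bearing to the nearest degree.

Leg 1 (018°, 49.9 mi): east 49.9 sin 18° = 15.42, north 49.9 cos 18° = 47.46
Leg 2 (219°, 61.8 mi): east 61.8 sin 219° = -38.89, north 61.8 cos 219° = -48.03
Leg 3 (160°, 38.3 mi): east 38.3 sin 160° = 13.10, north 38.3 cos 160° = -35.99
Net displacement: -10.37 east, -36.56 north. Direction back to start is (10.37, 36.56): bearing = atan2(10.37, 36.56) mod 360° = 15.84° ≈ 016°.

016°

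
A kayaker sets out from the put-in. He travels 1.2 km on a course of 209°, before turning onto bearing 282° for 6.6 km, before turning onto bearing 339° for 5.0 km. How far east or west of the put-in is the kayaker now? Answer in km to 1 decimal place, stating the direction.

Leg 1 (209°, 1.2 km): east 1.2 sin 209° = -0.58, north 1.2 cos 209° = -1.05
Leg 2 (282°, 6.6 km): east 6.6 sin 282° = -6.46, north 6.6 cos 282° = 1.37
Leg 3 (339°, 5.0 km): east 5.0 sin 339° = -1.79, north 5.0 cos 339° = 4.67
Net east component: -8.83 km.

8.8 km west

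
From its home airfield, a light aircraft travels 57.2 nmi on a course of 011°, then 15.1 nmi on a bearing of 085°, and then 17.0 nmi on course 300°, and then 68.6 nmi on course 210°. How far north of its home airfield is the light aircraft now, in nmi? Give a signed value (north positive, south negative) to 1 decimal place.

6.6 nmi

Leg 1 (011°, 57.2 nmi): east 57.2 sin 11° = 10.91, north 57.2 cos 11° = 56.15
Leg 2 (085°, 15.1 nmi): east 15.1 sin 85° = 15.04, north 15.1 cos 85° = 1.32
Leg 3 (300°, 17.0 nmi): east 17.0 sin 300° = -14.72, north 17.0 cos 300° = 8.50
Leg 4 (210°, 68.6 nmi): east 68.6 sin 210° = -34.30, north 68.6 cos 210° = -59.41
Net north component: 6.56 nmi.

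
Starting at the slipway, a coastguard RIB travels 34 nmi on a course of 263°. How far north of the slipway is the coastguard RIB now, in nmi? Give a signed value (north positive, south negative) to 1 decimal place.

Leg 1 (263°, 34 nmi): east 34 sin 263° = -33.75, north 34 cos 263° = -4.14
Net north component: -4.14 nmi.

-4.1 nmi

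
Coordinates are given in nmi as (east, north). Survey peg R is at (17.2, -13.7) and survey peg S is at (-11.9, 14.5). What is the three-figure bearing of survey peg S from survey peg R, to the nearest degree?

314°

Δeast = -11.9 − 17.2 = -29.10; Δnorth = 14.5 − -13.7 = 28.20.
Bearing = atan2(Δeast, Δnorth) mod 360° = 314.10° ≈ 314°.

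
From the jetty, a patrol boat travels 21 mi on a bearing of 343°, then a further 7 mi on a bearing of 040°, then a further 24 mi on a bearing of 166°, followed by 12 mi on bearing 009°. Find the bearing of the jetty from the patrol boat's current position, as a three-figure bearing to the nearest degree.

203°

Leg 1 (343°, 21 mi): east 21 sin 343° = -6.14, north 21 cos 343° = 20.08
Leg 2 (040°, 7 mi): east 7 sin 40° = 4.50, north 7 cos 40° = 5.36
Leg 3 (166°, 24 mi): east 24 sin 166° = 5.81, north 24 cos 166° = -23.29
Leg 4 (009°, 12 mi): east 12 sin 9° = 1.88, north 12 cos 9° = 11.85
Net displacement: 6.04 east, 14.01 north. Direction back to start is (-6.04, -14.01): bearing = atan2(-6.04, -14.01) mod 360° = 203.33° ≈ 203°.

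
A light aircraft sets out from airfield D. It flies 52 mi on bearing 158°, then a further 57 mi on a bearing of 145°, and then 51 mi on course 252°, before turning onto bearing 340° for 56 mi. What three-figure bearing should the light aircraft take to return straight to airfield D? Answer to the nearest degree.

015°

Leg 1 (158°, 52 mi): east 52 sin 158° = 19.48, north 52 cos 158° = -48.21
Leg 2 (145°, 57 mi): east 57 sin 145° = 32.69, north 57 cos 145° = -46.69
Leg 3 (252°, 51 mi): east 51 sin 252° = -48.50, north 51 cos 252° = -15.76
Leg 4 (340°, 56 mi): east 56 sin 340° = -19.15, north 56 cos 340° = 52.62
Net displacement: -15.48 east, -58.04 north. Direction back to start is (15.48, 58.04): bearing = atan2(15.48, 58.04) mod 360° = 14.94° ≈ 015°.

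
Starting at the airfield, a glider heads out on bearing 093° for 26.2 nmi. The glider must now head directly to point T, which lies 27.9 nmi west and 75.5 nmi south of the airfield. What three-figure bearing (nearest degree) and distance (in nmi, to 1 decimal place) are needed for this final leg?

Leg 1 (093°, 26.2 nmi): east 26.2 sin 93° = 26.16, north 26.2 cos 93° = -1.37
Current position: (26.16, -1.37). Target: (-27.9, -75.5). Remaining: Δeast = -54.06, Δnorth = -74.13.
Bearing = atan2(-54.06, -74.13) mod 360° = 216.10°; distance = √((-54.06)² + (-74.13)²) = 91.750 nmi.

216°, 91.7 nmi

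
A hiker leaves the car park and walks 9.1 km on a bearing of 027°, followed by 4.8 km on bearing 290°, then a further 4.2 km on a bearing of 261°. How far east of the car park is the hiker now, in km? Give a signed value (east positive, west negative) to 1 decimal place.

Leg 1 (027°, 9.1 km): east 9.1 sin 27° = 4.13, north 9.1 cos 27° = 8.11
Leg 2 (290°, 4.8 km): east 4.8 sin 290° = -4.51, north 4.8 cos 290° = 1.64
Leg 3 (261°, 4.2 km): east 4.2 sin 261° = -4.15, north 4.2 cos 261° = -0.66
Net east component: -4.53 km.

-4.5 km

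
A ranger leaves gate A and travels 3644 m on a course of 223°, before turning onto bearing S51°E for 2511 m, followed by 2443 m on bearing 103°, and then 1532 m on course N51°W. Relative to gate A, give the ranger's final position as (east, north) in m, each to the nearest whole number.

Leg 1 (223°, 3644 m): east 3644 sin 223° = -2485.20, north 3644 cos 223° = -2665.05
Leg 2 (S51°E, 2511 m): east 2511 sin 129° = 1951.41, north 2511 cos 129° = -1580.22
Leg 3 (103°, 2443 m): east 2443 sin 103° = 2380.39, north 2443 cos 103° = -549.56
Leg 4 (N51°W, 1532 m): east 1532 sin 309° = -1190.59, north 1532 cos 309° = 964.12
Summing: 656.01 m east, -3830.71 m north → (656, -3831).

(656, -3831)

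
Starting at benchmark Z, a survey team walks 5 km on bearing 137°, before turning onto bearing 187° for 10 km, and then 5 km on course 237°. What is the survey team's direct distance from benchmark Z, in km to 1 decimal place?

16.4 km

Leg 1 (137°, 5 km): east 5 sin 137° = 3.41, north 5 cos 137° = -3.66
Leg 2 (187°, 10 km): east 10 sin 187° = -1.22, north 10 cos 187° = -9.93
Leg 3 (237°, 5 km): east 5 sin 237° = -4.19, north 5 cos 237° = -2.72
Net: -2.00 east, -16.31 north. Distance = √((-2.00)² + (-16.31)²) = 16.428 km.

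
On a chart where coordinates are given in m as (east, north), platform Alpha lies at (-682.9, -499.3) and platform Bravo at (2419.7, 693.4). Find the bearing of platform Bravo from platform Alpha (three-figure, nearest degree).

069°

Δeast = 2419.7 − -682.9 = 3102.60; Δnorth = 693.4 − -499.3 = 1192.70.
Bearing = atan2(Δeast, Δnorth) mod 360° = 68.97° ≈ 069°.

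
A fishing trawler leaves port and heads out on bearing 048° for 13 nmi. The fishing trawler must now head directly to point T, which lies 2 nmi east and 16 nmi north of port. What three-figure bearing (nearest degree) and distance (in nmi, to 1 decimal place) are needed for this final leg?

Leg 1 (048°, 13 nmi): east 13 sin 48° = 9.66, north 13 cos 48° = 8.70
Current position: (9.66, 8.70). Target: (2, 16). Remaining: Δeast = -7.66, Δnorth = 7.30.
Bearing = atan2(-7.66, 7.30) mod 360° = 313.62°; distance = √((-7.66)² + (7.30)²) = 10.583 nmi.

314°, 10.6 nmi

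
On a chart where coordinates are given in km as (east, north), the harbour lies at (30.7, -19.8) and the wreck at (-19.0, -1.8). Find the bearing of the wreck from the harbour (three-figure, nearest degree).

Δeast = -19.0 − 30.7 = -49.70; Δnorth = -1.8 − -19.8 = 18.00.
Bearing = atan2(Δeast, Δnorth) mod 360° = 289.91° ≈ 290°.

290°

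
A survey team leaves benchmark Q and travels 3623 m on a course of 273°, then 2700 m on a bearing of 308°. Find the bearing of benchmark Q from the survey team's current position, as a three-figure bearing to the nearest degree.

108°

Leg 1 (273°, 3623 m): east 3623 sin 273° = -3618.03, north 3623 cos 273° = 189.61
Leg 2 (308°, 2700 m): east 2700 sin 308° = -2127.63, north 2700 cos 308° = 1662.29
Net displacement: -5745.66 east, 1851.90 north. Direction back to start is (5745.66, -1851.90): bearing = atan2(5745.66, -1851.90) mod 360° = 107.86° ≈ 108°.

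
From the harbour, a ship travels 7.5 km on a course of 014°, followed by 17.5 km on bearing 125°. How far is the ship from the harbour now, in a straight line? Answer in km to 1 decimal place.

Leg 1 (014°, 7.5 km): east 7.5 sin 14° = 1.81, north 7.5 cos 14° = 7.28
Leg 2 (125°, 17.5 km): east 17.5 sin 125° = 14.34, north 17.5 cos 125° = -10.04
Net: 16.15 east, -2.76 north. Distance = √((16.15)² + (-2.76)²) = 16.384 km.

16.4 km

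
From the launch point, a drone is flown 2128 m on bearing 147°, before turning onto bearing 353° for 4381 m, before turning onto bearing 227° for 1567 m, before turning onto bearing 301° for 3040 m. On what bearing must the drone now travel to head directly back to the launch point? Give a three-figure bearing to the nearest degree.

134°

Leg 1 (147°, 2128 m): east 2128 sin 147° = 1158.99, north 2128 cos 147° = -1784.69
Leg 2 (353°, 4381 m): east 4381 sin 353° = -533.91, north 4381 cos 353° = 4348.34
Leg 3 (227°, 1567 m): east 1567 sin 227° = -1146.03, north 1567 cos 227° = -1068.69
Leg 4 (301°, 3040 m): east 3040 sin 301° = -2605.79, north 3040 cos 301° = 1565.72
Net displacement: -3126.74 east, 3060.68 north. Direction back to start is (3126.74, -3060.68): bearing = atan2(3126.74, -3060.68) mod 360° = 134.39° ≈ 134°.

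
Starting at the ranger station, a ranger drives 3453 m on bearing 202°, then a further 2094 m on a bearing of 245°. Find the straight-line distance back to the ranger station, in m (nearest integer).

Leg 1 (202°, 3453 m): east 3453 sin 202° = -1293.52, north 3453 cos 202° = -3201.57
Leg 2 (245°, 2094 m): east 2094 sin 245° = -1897.81, north 2094 cos 245° = -884.96
Net: -3191.33 east, -4086.53 north. Distance = √((-3191.33)² + (-4086.53)²) = 5185.004 m.

5185 m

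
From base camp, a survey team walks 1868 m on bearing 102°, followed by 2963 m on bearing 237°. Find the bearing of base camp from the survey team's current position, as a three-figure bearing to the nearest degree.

018°

Leg 1 (102°, 1868 m): east 1868 sin 102° = 1827.18, north 1868 cos 102° = -388.38
Leg 2 (237°, 2963 m): east 2963 sin 237° = -2484.98, north 2963 cos 237° = -1613.77
Net displacement: -657.80 east, -2002.14 north. Direction back to start is (657.80, 2002.14): bearing = atan2(657.80, 2002.14) mod 360° = 18.19° ≈ 018°.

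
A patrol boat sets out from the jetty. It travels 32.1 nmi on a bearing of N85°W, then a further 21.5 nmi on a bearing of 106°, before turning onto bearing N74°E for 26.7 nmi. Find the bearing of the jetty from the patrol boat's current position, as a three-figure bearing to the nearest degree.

254°

Leg 1 (N85°W, 32.1 nmi): east 32.1 sin 275° = -31.98, north 32.1 cos 275° = 2.80
Leg 2 (106°, 21.5 nmi): east 21.5 sin 106° = 20.67, north 21.5 cos 106° = -5.93
Leg 3 (N74°E, 26.7 nmi): east 26.7 sin 74° = 25.67, north 26.7 cos 74° = 7.36
Net displacement: 14.35 east, 4.23 north. Direction back to start is (-14.35, -4.23): bearing = atan2(-14.35, -4.23) mod 360° = 253.58° ≈ 254°.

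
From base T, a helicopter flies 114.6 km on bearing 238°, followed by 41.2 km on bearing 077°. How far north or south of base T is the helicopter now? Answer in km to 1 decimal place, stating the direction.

51.5 km south

Leg 1 (238°, 114.6 km): east 114.6 sin 238° = -97.19, north 114.6 cos 238° = -60.73
Leg 2 (077°, 41.2 km): east 41.2 sin 77° = 40.14, north 41.2 cos 77° = 9.27
Net north component: -51.46 km.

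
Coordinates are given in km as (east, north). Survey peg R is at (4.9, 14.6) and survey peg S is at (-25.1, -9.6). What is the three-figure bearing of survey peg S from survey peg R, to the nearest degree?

231°

Δeast = -25.1 − 4.9 = -30.00; Δnorth = -9.6 − 14.6 = -24.20.
Bearing = atan2(Δeast, Δnorth) mod 360° = 231.11° ≈ 231°.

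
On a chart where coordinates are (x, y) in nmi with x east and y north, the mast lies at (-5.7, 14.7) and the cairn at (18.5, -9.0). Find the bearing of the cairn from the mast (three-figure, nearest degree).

134°

Δeast = 18.5 − -5.7 = 24.20; Δnorth = -9.0 − 14.7 = -23.70.
Bearing = atan2(Δeast, Δnorth) mod 360° = 134.40° ≈ 134°.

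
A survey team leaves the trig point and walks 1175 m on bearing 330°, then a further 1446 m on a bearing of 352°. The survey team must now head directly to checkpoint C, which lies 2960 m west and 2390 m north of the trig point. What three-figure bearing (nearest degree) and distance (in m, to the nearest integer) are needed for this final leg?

268°, 2172 m

Leg 1 (330°, 1175 m): east 1175 sin 330° = -587.50, north 1175 cos 330° = 1017.58
Leg 2 (352°, 1446 m): east 1446 sin 352° = -201.24, north 1446 cos 352° = 1431.93
Current position: (-788.74, 2449.51). Target: (-2960, 2390). Remaining: Δeast = -2171.26, Δnorth = -59.51.
Bearing = atan2(-2171.26, -59.51) mod 360° = 268.43°; distance = √((-2171.26)² + (-59.51)²) = 2172.071 m.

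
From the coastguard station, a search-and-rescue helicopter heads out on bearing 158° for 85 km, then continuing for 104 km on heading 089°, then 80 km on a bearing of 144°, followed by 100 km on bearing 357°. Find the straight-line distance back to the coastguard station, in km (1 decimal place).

182.5 km

Leg 1 (158°, 85 km): east 85 sin 158° = 31.84, north 85 cos 158° = -78.81
Leg 2 (089°, 104 km): east 104 sin 89° = 103.98, north 104 cos 89° = 1.82
Leg 3 (144°, 80 km): east 80 sin 144° = 47.02, north 80 cos 144° = -64.72
Leg 4 (357°, 100 km): east 100 sin 357° = -5.23, north 100 cos 357° = 99.86
Net: 177.61 east, -41.85 north. Distance = √((177.61)² + (-41.85)²) = 182.480 km.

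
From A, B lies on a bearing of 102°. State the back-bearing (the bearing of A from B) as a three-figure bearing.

282°

Back-bearing = 102° + 180° = 282°.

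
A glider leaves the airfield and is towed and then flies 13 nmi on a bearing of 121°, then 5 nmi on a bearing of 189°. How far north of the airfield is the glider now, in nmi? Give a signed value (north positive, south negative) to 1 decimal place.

-11.6 nmi

Leg 1 (121°, 13 nmi): east 13 sin 121° = 11.14, north 13 cos 121° = -6.70
Leg 2 (189°, 5 nmi): east 5 sin 189° = -0.78, north 5 cos 189° = -4.94
Net north component: -11.63 nmi.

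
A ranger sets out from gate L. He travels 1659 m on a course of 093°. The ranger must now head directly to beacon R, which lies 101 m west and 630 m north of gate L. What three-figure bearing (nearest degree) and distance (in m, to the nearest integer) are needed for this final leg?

292°, 1898 m

Leg 1 (093°, 1659 m): east 1659 sin 93° = 1656.73, north 1659 cos 93° = -86.83
Current position: (1656.73, -86.83). Target: (-101, 630). Remaining: Δeast = -1757.73, Δnorth = 716.83.
Bearing = atan2(-1757.73, 716.83) mod 360° = 292.19°; distance = √((-1757.73)² + (716.83)²) = 1898.273 m.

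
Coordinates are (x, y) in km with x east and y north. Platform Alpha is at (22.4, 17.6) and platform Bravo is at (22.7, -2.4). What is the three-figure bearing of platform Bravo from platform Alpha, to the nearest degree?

179°

Δeast = 22.7 − 22.4 = 0.30; Δnorth = -2.4 − 17.6 = -20.00.
Bearing = atan2(Δeast, Δnorth) mod 360° = 179.14° ≈ 179°.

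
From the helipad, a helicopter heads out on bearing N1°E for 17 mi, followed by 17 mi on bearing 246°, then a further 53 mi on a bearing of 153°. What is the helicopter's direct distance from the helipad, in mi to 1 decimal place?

Leg 1 (N1°E, 17 mi): east 17 sin 1° = 0.30, north 17 cos 1° = 17.00
Leg 2 (246°, 17 mi): east 17 sin 246° = -15.53, north 17 cos 246° = -6.91
Leg 3 (153°, 53 mi): east 53 sin 153° = 24.06, north 53 cos 153° = -47.22
Net: 8.83 east, -37.14 north. Distance = √((8.83)² + (-37.14)²) = 38.175 mi.

38.2 mi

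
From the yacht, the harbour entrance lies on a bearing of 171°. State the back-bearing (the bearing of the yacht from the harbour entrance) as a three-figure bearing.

Back-bearing = 171° + 180° = 351°.

351°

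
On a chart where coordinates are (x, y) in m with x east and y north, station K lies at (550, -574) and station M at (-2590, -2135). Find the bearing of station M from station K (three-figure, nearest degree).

Δeast = -2590 − 550 = -3140.00; Δnorth = -2135 − -574 = -1561.00.
Bearing = atan2(Δeast, Δnorth) mod 360° = 243.57° ≈ 244°.

244°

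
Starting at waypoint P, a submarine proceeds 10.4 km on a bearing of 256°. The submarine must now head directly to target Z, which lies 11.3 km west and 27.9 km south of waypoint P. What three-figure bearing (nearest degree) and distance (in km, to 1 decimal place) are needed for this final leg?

Leg 1 (256°, 10.4 km): east 10.4 sin 256° = -10.09, north 10.4 cos 256° = -2.52
Current position: (-10.09, -2.52). Target: (-11.3, -27.9). Remaining: Δeast = -1.21, Δnorth = -25.38.
Bearing = atan2(-1.21, -25.38) mod 360° = 182.73°; distance = √((-1.21)² + (-25.38)²) = 25.413 km.

183°, 25.4 km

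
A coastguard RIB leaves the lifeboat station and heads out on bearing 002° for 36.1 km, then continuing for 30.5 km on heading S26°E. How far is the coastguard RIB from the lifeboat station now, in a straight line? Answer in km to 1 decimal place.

17.0 km

Leg 1 (002°, 36.1 km): east 36.1 sin 2° = 1.26, north 36.1 cos 2° = 36.08
Leg 2 (S26°E, 30.5 km): east 30.5 sin 154° = 13.37, north 30.5 cos 154° = -27.41
Net: 14.63 east, 8.66 north. Distance = √((14.63)² + (8.66)²) = 17.004 km.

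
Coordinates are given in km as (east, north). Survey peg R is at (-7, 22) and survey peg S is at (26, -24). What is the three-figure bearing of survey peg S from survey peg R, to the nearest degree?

Δeast = 26 − -7 = 33.00; Δnorth = -24 − 22 = -46.00.
Bearing = atan2(Δeast, Δnorth) mod 360° = 144.34° ≈ 144°.

144°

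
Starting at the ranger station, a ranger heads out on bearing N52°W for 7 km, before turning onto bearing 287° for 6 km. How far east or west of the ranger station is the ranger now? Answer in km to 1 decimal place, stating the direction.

11.3 km west

Leg 1 (N52°W, 7 km): east 7 sin 308° = -5.52, north 7 cos 308° = 4.31
Leg 2 (287°, 6 km): east 6 sin 287° = -5.74, north 6 cos 287° = 1.75
Net east component: -11.25 km.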